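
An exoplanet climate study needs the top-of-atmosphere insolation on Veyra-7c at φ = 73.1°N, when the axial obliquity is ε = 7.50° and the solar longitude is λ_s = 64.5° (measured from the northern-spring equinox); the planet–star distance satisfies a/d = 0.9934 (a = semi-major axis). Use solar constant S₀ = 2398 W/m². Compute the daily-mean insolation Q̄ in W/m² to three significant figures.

Q̄ ≈ 368 W/m²

Solar declination: sin δ = sin ε · sin λ_s = sin 7.50° × sin 64.5° = 0.11781, so δ = +6.766°.
cos H₀ = −tan(+73.1°) tan(+6.766°) = -0.3905, H₀ = 1.9720 rad.
Bracket: H₀ sin φ sin δ + cos φ cos δ sin H₀ = 1.9720×0.95681×0.11781 + 0.29070×0.99304×0.92061 = 0.222287 + 0.265759 = 0.488046.
Inverse-square distance factor (a/d)² = 0.9934² = 0.986844.
Q̄ = (S₀/π) × 0.986844 × [bracket] = (2398/π) × 0.986844 × 0.488046 = 367.6 W/m².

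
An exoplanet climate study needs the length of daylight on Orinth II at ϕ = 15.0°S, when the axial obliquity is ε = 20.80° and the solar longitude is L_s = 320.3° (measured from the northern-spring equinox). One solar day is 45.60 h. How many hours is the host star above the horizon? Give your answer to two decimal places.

Solar declination: sin δ = sin ε · sin L_s = sin 20.80° × sin 320.3° = -0.22683, so δ = -13.111°.
cos h₀ = −tan ϕ · tan δ = −tan(-15.0°) × tan(-13.111°) = -0.0624, so h₀ = 1.6332 rad = 93.58°.
Daylight = 2h₀/(2π) × 45.60 h = (1.6332/π) × 45.60 = 23.71 h.

23.71 h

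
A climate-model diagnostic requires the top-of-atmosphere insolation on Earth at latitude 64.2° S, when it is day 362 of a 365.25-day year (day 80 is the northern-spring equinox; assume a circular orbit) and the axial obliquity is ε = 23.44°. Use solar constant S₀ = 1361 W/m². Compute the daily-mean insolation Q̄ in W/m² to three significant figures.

Q̄ ≈ 489 W/m²

Solar longitude: λ_s = 360° × (362 − 80)/365.25 = 277.947°.
sin δ = sin 23.44° × sin 277.947° = -0.39397, so δ = -23.202°.
cos H₀ = −tan(-64.2°) tan(-23.202°) = -0.8867, H₀ = 2.6609 rad.
Bracket: H₀ sin φ sin δ + cos φ cos δ sin H₀ = 2.6609×-0.90032×-0.39397 + 0.43523×0.91912×0.46239 = 0.943819 + 0.184969 = 1.128788.
Q̄ = (S₀/π) × [bracket] = (1361/π) × 1.128788 = 489.0 W/m².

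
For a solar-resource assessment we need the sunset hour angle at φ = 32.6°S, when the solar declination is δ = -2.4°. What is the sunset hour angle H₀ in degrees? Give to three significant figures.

H₀ = 91.5°

cos H₀ = −tan φ · tan δ = −tan(-32.6°) × tan(-2.400°) = -0.0268, so H₀ = 1.5976 rad = 91.54°.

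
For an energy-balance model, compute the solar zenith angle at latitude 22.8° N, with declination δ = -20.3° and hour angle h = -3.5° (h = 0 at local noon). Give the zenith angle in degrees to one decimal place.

cos θ_z = sin φ sin δ + cos φ cos δ cos h = -0.134443 + 0.862993 = 0.728550.
θ_z = arccos(0.728550) = 43.2°.

θ_z = 43.2°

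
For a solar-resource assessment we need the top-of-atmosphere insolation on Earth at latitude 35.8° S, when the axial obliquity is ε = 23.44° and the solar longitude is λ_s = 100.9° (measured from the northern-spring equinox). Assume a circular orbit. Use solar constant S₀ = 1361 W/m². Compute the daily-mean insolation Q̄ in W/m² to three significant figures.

Q̄ ≈ 183 W/m²

Solar declination: sin δ = sin ε · sin λ_s = sin 23.44° × sin 100.9° = 0.39061, so δ = +22.993°.
cos H₀ = −tan(-35.8°) tan(+22.993°) = 0.3060, H₀ = 1.2598 rad.
Bracket: H₀ sin φ sin δ + cos φ cos δ sin H₀ = 1.2598×-0.58496×0.39061 + 0.81106×0.92056×0.95202 = -0.287853 + 0.710806 = 0.422953.
Q̄ = (S₀/π) × [bracket] = (1361/π) × 0.422953 = 183.2 W/m².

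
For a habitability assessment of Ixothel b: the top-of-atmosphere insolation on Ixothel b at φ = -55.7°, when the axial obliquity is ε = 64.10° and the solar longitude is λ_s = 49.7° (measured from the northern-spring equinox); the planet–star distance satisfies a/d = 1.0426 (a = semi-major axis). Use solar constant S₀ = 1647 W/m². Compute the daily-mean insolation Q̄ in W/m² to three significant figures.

Q̄ ≈ 0.00 W/m²

Solar declination: sin δ = sin ε · sin λ_s = sin 64.10° × sin 49.7° = 0.68606, so δ = +43.319°.
cos H₀ = −tan(-55.7°) tan(+43.319°) = 1.3824 ≥ 1 ⇒ polar night, H₀ = 0 and Q̄ = 0.
Inverse-square distance factor (a/d)² = 1.0426² = 1.087015.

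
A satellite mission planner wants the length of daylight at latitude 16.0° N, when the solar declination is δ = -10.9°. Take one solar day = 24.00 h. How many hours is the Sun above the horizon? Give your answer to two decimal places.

cos H₀ = −tan φ · tan δ = −tan(+16.0°) × tan(-10.900°) = 0.0552, so H₀ = 1.5155 rad = 86.83°.
Daylight = 2H₀/(2π) × 24.00 h = (1.5155/π) × 24.00 = 11.58 h.

11.58 h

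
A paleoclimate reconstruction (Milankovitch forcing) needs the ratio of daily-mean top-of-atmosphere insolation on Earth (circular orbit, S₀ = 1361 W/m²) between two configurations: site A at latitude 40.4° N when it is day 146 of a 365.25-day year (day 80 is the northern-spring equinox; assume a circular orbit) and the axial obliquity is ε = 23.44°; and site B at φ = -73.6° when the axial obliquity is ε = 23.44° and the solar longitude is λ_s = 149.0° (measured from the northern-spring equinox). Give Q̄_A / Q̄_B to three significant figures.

Q̄_A / Q̄_B ≈ 27.2

— Configuration A (φ=+40.4°):
Solar longitude: λ_s = 360° × (146 − 80)/365.25 = 65.051°.
sin δ = sin 23.44° × sin 65.051° = 0.36067, so δ = +21.141°.
cos H₀ = −tan(+40.4°) tan(+21.141°) = -0.3291, H₀ = 1.9062 rad.
Bracket: H₀ sin φ sin δ + cos φ cos δ sin H₀ = 1.9062×0.64812×0.36067 + 0.76154×0.93269×0.94429 = 0.445588 + 0.670711 = 1.116299.
Q̄ = (S₀/π) × [bracket] = (1361/π) × 1.116299 = 483.60 W/m².
— Configuration B (φ=-73.6°):
Solar declination: sin δ = sin ε · sin λ_s = sin 23.44° × sin 149.0° = 0.20488, so δ = +11.822°.
cos H₀ = −tan(-73.6°) tan(+11.822°) = 0.7112, H₀ = 0.7796 rad.
Bracket: H₀ sin φ sin δ + cos φ cos δ sin H₀ = 0.7796×-0.95931×0.20488 + 0.28234×0.97879×0.70299 = -0.153225 + 0.194272 = 0.041047.
Q̄ = (S₀/π) × [bracket] = (1361/π) × 0.041047 = 17.782 W/m².
Ratio Q̄_A / Q̄_B = 483.60 / 17.782 = 27.20.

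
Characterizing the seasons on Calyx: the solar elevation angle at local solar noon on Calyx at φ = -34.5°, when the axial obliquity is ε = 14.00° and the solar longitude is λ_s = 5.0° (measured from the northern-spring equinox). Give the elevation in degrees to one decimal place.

54.3°

Solar declination: sin δ = sin ε · sin λ_s = sin 14.00° × sin 5.0° = 0.02108, so δ = +1.208°.
At local noon the hour angle is zero, so the zenith angle equals |φ − δ| = |-34.5° − (+1.208°)| = 35.708°.
Elevation = 90° − 35.708° = 54.3°.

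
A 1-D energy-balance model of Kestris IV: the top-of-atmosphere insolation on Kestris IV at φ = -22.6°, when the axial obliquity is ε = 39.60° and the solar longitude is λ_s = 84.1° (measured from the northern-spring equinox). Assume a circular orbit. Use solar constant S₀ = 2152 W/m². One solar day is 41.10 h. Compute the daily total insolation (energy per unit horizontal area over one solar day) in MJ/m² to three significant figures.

37.8 MJ/m²

Solar declination: sin δ = sin ε · sin λ_s = sin 39.60° × sin 84.1° = 0.63405, so δ = +39.349°.
cos H₀ = −tan(-22.6°) tan(+39.349°) = 0.3413, H₀ = 1.2225 rad.
Bracket: H₀ sin φ sin δ + cos φ cos δ sin H₀ = 1.2225×-0.38430×0.63405 + 0.92321×0.77329×0.93995 = -0.297881 + 0.671039 = 0.373158.
Q̄ = (S₀/π) × [bracket] = (2152/π) × 0.373158 = 255.61 W/m².
Daily total = Q̄ × 41.10 h × 3600 s/h = 255.61 × 41.10 × 3600 / 10⁶ = 37.82 MJ/m².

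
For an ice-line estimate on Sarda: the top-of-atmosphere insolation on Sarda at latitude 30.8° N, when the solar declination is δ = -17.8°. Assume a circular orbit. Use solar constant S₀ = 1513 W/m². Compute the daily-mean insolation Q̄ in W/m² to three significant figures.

Q̄ ≈ 283 W/m²

cos H₀ = −tan(+30.8°) tan(-17.800°) = 0.1914, H₀ = 1.3782 rad.
Bracket: H₀ sin φ sin δ + cos φ cos δ sin H₀ = 1.3782×0.51204×-0.30570 + 0.85896×0.95213×0.98151 = -0.215731 + 0.802720 = 0.586989.
Q̄ = (S₀/π) × [bracket] = (1513/π) × 0.586989 = 282.7 W/m².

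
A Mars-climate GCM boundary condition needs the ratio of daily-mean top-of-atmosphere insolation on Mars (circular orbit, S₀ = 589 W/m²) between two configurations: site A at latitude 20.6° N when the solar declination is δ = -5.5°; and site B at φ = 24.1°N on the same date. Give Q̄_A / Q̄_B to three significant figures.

— Configuration A (φ=+20.6°):
cos H₀ = −tan(+20.6°) tan(-5.500°) = 0.0362, H₀ = 1.5346 rad.
Bracket: H₀ sin φ sin δ + cos φ cos δ sin H₀ = 1.5346×0.35184×-0.09585 + 0.93606×0.99540×0.99934 = -0.051753 + 0.931139 = 0.879386.
Q̄ = (S₀/π) × [bracket] = (589/π) × 0.879386 = 164.87 W/m².
— Configuration B (φ=+24.1°):
cos H₀ = −tan(+24.1°) tan(-5.500°) = 0.0431, H₀ = 1.5277 rad.
Bracket: H₀ sin φ sin δ + cos φ cos δ sin H₀ = 1.5277×0.40833×-0.09585 + 0.91283×0.99540×0.99907 = -0.059792 + 0.907786 = 0.847994.
Q̄ = (S₀/π) × [bracket] = (589/π) × 0.847994 = 158.99 W/m².
Ratio Q̄_A / Q̄_B = 164.87 / 158.99 = 1.037.

Q̄_A / Q̄_B ≈ 1.04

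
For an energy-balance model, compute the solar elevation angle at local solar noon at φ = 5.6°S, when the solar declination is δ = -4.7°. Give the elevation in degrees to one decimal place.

89.1°

At local noon the hour angle is zero, so the zenith angle equals |φ − δ| = |-5.6° − (-4.700°)| = 0.900°.
Elevation = 90° − 0.900° = 89.1°.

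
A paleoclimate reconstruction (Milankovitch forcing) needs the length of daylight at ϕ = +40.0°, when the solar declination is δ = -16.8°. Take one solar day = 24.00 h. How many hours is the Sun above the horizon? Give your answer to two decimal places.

10.04 h

cos h₀ = −tan ϕ · tan δ = −tan(+40.0°) × tan(-16.800°) = 0.2533, so h₀ = 1.3147 rad = 75.32°.
Daylight = 2h₀/(2π) × 24.00 h = (1.3147/π) × 24.00 = 10.04 h.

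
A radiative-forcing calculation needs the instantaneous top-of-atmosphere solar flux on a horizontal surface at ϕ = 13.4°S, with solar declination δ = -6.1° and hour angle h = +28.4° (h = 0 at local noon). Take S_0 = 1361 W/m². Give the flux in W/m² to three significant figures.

1.19e+03 W/m²

cos θ_z = sin ϕ sin δ + cos ϕ cos δ cos h = 0.024626 + 0.850856 = 0.875482.
Flux = S_0 · cos θ_z = 1361 × 0.875482 = 1192 W/m².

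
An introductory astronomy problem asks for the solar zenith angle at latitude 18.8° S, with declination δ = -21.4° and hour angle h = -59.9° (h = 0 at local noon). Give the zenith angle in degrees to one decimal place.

cos θ_z = sin φ sin δ + cos φ cos δ cos h = 0.117587 + 0.442023 = 0.559610.
θ_z = arccos(0.559610) = 56.0°.

θ_z = 56.0°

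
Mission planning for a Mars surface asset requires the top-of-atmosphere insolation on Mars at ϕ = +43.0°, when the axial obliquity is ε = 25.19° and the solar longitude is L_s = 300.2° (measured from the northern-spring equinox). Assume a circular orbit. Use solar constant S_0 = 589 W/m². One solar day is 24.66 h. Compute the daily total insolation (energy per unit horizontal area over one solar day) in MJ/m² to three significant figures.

5.54 MJ/m²

Solar declination: sin δ = sin ε · sin L_s = sin 25.19° × sin 300.2° = -0.36785, so δ = -21.583°.
cos h₀ = −tan(+43.0°) tan(-21.583°) = 0.3689, h₀ = 1.1930 rad.
Bracket: h₀ sin ϕ sin δ + cos ϕ cos δ sin h₀ = 1.1930×0.68200×-0.36785 + 0.73135×0.92988×0.92947 = -0.299292 + 0.632103 = 0.332811.
Q̄ = (S_0/π) × [bracket] = (589/π) × 0.332811 = 62.397 W/m².
Daily total = Q̄ × 24.66 h × 3600 s/h = 62.397 × 24.66 × 3600 / 10⁶ = 5.539 MJ/m².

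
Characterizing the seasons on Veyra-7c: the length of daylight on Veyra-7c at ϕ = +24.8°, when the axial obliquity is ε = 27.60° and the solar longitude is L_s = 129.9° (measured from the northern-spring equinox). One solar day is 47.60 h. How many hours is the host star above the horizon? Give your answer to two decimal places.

Solar declination: sin δ = sin ε · sin L_s = sin 27.60° × sin 129.9° = 0.35542, so δ = +20.819°.
cos h₀ = −tan ϕ · tan δ = −tan(+24.8°) × tan(+20.819°) = -0.1757, so h₀ = 1.7474 rad = 100.12°.
Daylight = 2h₀/(2π) × 47.60 h = (1.7474/π) × 47.60 = 26.48 h.

26.48 h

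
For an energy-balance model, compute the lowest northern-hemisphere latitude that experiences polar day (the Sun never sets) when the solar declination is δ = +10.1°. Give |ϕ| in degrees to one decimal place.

|ϕ| = 79.9°

Polar day requires cos h₀ = −tan ϕ tan δ ≤ −1, i.e. tan ϕ tan δ ≥ 1.
The boundary is |tan ϕ| · |tan δ| = 1, so |ϕ| = 90° − |δ| = 90° − 10.1° = 79.9° in the northern hemisphere.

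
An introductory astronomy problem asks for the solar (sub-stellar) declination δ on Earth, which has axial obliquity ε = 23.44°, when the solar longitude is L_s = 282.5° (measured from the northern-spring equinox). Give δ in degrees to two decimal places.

sin δ = sin ε · sin L_s = sin 23.44° × sin 282.5° = -0.388359.
δ = arcsin(-0.388359) = -22.85°.

δ = -22.85°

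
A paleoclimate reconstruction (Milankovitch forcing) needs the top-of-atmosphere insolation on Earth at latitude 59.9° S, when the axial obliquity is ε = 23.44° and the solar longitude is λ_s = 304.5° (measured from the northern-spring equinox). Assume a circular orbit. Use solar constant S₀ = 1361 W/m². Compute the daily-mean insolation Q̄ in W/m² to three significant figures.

Solar declination: sin δ = sin ε · sin λ_s = sin 23.44° × sin 304.5° = -0.32783, so δ = -19.137°.
cos H₀ = −tan(-59.9°) tan(-19.137°) = -0.5986, H₀ = 2.2126 rad.
Bracket: H₀ sin φ sin δ + cos φ cos δ sin H₀ = 2.2126×-0.86515×-0.32783 + 0.50151×0.94474×0.80104 = 0.627542 + 0.379530 = 1.007072.
Q̄ = (S₀/π) × [bracket] = (1361/π) × 1.007072 = 436.3 W/m².

Q̄ ≈ 436 W/m²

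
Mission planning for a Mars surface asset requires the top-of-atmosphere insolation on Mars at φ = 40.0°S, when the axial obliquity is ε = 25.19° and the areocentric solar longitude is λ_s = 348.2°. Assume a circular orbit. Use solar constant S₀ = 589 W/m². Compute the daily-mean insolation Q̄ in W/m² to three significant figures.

sin δ = sin 25.19° × sin 348.2° = -0.08704, so δ = -4.993°.
cos H₀ = −tan(-40.0°) tan(-4.993°) = -0.0733, H₀ = 1.6442 rad.
Bracket: H₀ sin φ sin δ + cos φ cos δ sin H₀ = 1.6442×-0.64279×-0.08704 + 0.76604×0.99621×0.99731 = 0.091990 + 0.761084 = 0.853074.
Q̄ = (S₀/π) × [bracket] = (589/π) × 0.853074 = 159.9 W/m².

Q̄ ≈ 160 W/m²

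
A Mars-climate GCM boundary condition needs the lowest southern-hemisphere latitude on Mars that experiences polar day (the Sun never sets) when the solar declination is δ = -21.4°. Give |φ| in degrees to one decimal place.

Polar day requires cos H₀ = −tan φ tan δ ≤ −1, i.e. tan φ tan δ ≥ 1.
The boundary is |tan φ| · |tan δ| = 1, so |φ| = 90° − |δ| = 90° − 21.4° = 68.6° in the southern hemisphere.

|φ| = 68.6°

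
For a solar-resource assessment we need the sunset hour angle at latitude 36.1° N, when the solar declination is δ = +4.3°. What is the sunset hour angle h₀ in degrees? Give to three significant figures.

cos h₀ = −tan ϕ · tan δ = −tan(+36.1°) × tan(+4.300°) = -0.0548, so h₀ = 1.6257 rad = 93.14°.

h₀ = 93.1°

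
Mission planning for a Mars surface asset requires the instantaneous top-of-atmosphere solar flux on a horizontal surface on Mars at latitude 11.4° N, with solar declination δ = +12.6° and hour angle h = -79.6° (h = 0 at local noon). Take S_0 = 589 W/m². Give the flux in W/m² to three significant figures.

127 W/m²

cos θ_z = sin ϕ sin δ + cos ϕ cos δ cos h = 0.043118 + 0.172696 = 0.215814.
Flux = S_0 · cos θ_z = 589 × 0.215814 = 127.1 W/m².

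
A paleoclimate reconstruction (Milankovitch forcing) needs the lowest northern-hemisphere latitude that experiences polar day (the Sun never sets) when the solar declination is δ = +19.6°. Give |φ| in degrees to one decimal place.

|φ| = 70.4°

Polar day requires cos H₀ = −tan φ tan δ ≤ −1, i.e. tan φ tan δ ≥ 1.
The boundary is |tan φ| · |tan δ| = 1, so |φ| = 90° − |δ| = 90° − 19.6° = 70.4° in the northern hemisphere.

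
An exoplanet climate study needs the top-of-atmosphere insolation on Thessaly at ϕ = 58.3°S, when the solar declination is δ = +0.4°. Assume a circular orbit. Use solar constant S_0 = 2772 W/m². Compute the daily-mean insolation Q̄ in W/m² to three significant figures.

cos h₀ = −tan(-58.3°) tan(+0.400°) = 0.0113, h₀ = 1.5595 rad.
Bracket: h₀ sin ϕ sin δ + cos ϕ cos δ sin h₀ = 1.5595×-0.85081×0.00698 + 0.52547×0.99998×0.99994 = -0.009261 + 0.525428 = 0.516167.
Q̄ = (S_0/π) × [bracket] = (2772/π) × 0.516167 = 455.4 W/m².

Q̄ ≈ 455 W/m²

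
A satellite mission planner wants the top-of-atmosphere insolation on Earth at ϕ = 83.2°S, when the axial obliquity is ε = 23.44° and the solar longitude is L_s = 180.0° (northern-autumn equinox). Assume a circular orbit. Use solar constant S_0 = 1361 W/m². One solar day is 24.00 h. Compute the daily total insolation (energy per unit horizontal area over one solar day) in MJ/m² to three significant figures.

Solar declination: sin δ = sin ε · sin L_s = sin 23.44° × sin 180.0° = 0.00000, so δ = +0.000°.
cos h₀ = −tan(-83.2°) tan(+0.000°) = 0.0000, h₀ = 1.5708 rad.
Bracket: h₀ sin ϕ sin δ + cos ϕ cos δ sin h₀ = 1.5708×-0.99297×0.00000 + 0.11840×1.00000×1.00000 = -0.000000 + 0.118400 = 0.118400.
Q̄ = (S_0/π) × [bracket] = (1361/π) × 0.118400 = 51.293 W/m².
Daily total = Q̄ × 24.00 h × 3600 s/h = 51.293 × 24.00 × 3600 / 10⁶ = 4.432 MJ/m².

4.43 MJ/m²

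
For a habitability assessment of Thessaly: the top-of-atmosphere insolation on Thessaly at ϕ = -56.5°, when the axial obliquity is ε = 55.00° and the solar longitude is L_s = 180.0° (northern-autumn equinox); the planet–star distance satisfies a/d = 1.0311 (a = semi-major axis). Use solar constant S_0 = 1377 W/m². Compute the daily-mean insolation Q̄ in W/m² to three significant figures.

Solar declination: sin δ = sin ε · sin L_s = sin 55.00° × sin 180.0° = 0.00000, so δ = +0.000°.
cos h₀ = −tan(-56.5°) tan(+0.000°) = 0.0000, h₀ = 1.5708 rad.
Bracket: h₀ sin ϕ sin δ + cos ϕ cos δ sin h₀ = 1.5708×-0.83389×0.00000 + 0.55194×1.00000×1.00000 = -0.000000 + 0.551940 = 0.551940.
Inverse-square distance factor (a/d)² = 1.0311² = 1.063167.
Q̄ = (S_0/π) × 1.063167 × [bracket] = (1377/π) × 1.063167 × 0.551940 = 257.2 W/m².

Q̄ ≈ 257 W/m²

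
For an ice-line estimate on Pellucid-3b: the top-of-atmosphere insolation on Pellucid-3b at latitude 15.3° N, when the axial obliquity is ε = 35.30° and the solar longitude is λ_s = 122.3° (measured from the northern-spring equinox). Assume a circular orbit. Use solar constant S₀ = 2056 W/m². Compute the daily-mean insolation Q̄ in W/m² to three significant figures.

Q̄ ≈ 690 W/m²

Solar declination: sin δ = sin ε · sin λ_s = sin 35.30° × sin 122.3° = 0.48844, so δ = +29.238°.
cos H₀ = −tan(+15.3°) tan(+29.238°) = -0.1531, H₀ = 1.7245 rad.
Bracket: H₀ sin φ sin δ + cos φ cos δ sin H₀ = 1.7245×0.26387×0.48844 + 0.96456×0.87260×0.98821 = 0.222262 + 0.831752 = 1.054014.
Q̄ = (S₀/π) × [bracket] = (2056/π) × 1.054014 = 689.8 W/m².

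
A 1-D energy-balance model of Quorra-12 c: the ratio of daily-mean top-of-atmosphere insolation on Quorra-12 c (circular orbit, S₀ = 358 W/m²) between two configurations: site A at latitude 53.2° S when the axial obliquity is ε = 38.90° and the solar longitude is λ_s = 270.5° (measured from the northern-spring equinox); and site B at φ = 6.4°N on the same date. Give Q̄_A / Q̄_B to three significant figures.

Q̄_A / Q̄_B ≈ 2.37

— Configuration A (φ=-53.2°):
Solar declination: sin δ = sin ε · sin λ_s = sin 38.90° × sin 270.5° = -0.62794, so δ = -38.898°.
cos H₀ = −tan(-53.2°) tan(-38.898°) = -1.0785 ≤ −1 ⇒ polar day, H₀ = π.
Bracket: H₀ sin φ sin δ + cos φ cos δ sin H₀ = 3.1416×-0.80073×-0.62794 + 0.59902×0.77826×0.00000 = 1.579629 + 0.000000 = 1.579629.
Q̄ = (S₀/π) × [bracket] = (358/π) × 1.579629 = 180.01 W/m².
— Configuration B (φ=+6.4°):
cos H₀ = −tan(+6.4°) tan(-38.898°) = 0.0905, H₀ = 1.4802 rad.
Bracket: H₀ sin φ sin δ + cos φ cos δ sin H₀ = 1.4802×0.11147×-0.62794 + 0.99377×0.77826×0.99590 = -0.103609 + 0.770240 = 0.666631.
Q̄ = (S₀/π) × [bracket] = (358/π) × 0.666631 = 75.966 W/m².
Ratio Q̄_A / Q̄_B = 180.01 / 75.966 = 2.370.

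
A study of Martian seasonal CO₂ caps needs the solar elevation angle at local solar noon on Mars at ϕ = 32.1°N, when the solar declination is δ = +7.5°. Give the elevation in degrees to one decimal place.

At local noon the hour angle is zero, so the zenith angle equals |ϕ − δ| = |+32.1° − (+7.500°)| = 24.600°.
Elevation = 90° − 24.600° = 65.4°.

65.4°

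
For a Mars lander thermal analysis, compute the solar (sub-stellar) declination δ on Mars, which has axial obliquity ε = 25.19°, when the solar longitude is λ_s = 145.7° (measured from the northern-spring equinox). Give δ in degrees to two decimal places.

δ = +13.88°

sin δ = sin ε · sin λ_s = sin 25.19° × sin 145.7° = 0.239849.
δ = arcsin(0.239849) = +13.88°.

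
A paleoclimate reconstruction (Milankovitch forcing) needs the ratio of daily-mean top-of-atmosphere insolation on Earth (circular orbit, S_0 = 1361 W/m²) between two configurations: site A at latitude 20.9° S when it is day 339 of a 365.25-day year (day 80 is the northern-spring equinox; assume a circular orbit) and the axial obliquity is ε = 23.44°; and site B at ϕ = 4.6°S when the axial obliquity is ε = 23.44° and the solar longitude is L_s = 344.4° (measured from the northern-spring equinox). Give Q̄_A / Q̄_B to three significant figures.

— Configuration A (ϕ=-20.9°):
Solar longitude: L_s = 360° × (339 − 80)/365.25 = 255.277°.
sin δ = sin 23.44° × sin 255.277° = -0.38473, so δ = -22.627°.
cos h₀ = −tan(-20.9°) tan(-22.627°) = -0.1592, h₀ = 1.7306 rad.
Bracket: h₀ sin ϕ sin δ + cos ϕ cos δ sin h₀ = 1.7306×-0.35674×-0.38473 + 0.93420×0.92303×0.98725 = 0.237522 + 0.851300 = 1.088822.
Q̄ = (S_0/π) × [bracket] = (1361/π) × 1.088822 = 471.70 W/m².
— Configuration B (ϕ=-4.6°):
Solar declination: sin δ = sin ε · sin L_s = sin 23.44° × sin 344.4° = -0.10697, so δ = -6.141°.
cos h₀ = −tan(-4.6°) tan(-6.141°) = -0.0087, h₀ = 1.5795 rad.
Bracket: h₀ sin ϕ sin δ + cos ϕ cos δ sin h₀ = 1.5795×-0.08020×-0.10697 + 0.99678×0.99426×0.99996 = 0.013551 + 0.991019 = 1.004570.
Q̄ = (S_0/π) × [bracket] = (1361/π) × 1.004570 = 435.20 W/m².
Ratio Q̄_A / Q̄_B = 471.70 / 435.20 = 1.084.

Q̄_A / Q̄_B ≈ 1.08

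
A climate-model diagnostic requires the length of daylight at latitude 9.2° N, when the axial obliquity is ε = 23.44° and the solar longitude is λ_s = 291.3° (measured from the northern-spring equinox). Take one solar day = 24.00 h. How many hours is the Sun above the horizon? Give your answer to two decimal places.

11.51 h

Solar declination: sin δ = sin ε · sin λ_s = sin 23.44° × sin 291.3° = -0.37062, so δ = -21.754°.
cos H₀ = −tan φ · tan δ = −tan(+9.2°) × tan(-21.754°) = 0.0646, so H₀ = 1.5061 rad = 86.29°.
Daylight = 2H₀/(2π) × 24.00 h = (1.5061/π) × 24.00 = 11.51 h.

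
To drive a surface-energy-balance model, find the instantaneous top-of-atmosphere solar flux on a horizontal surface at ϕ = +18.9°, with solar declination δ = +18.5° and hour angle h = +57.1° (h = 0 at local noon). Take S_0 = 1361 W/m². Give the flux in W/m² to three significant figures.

cos θ_z = sin ϕ sin δ + cos ϕ cos δ cos h = 0.102781 + 0.487333 = 0.590114.
Flux = S_0 · cos θ_z = 1361 × 0.590114 = 803.1 W/m².

803 W/m²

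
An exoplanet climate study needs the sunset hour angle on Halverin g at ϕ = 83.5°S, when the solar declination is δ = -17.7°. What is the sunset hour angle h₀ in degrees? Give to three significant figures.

Sunrise equation: cos h₀ = −tan ϕ · tan δ = -2.8011 ≤ −1, so the host star never sets (polar day) and h₀ = π.

h₀ = 180°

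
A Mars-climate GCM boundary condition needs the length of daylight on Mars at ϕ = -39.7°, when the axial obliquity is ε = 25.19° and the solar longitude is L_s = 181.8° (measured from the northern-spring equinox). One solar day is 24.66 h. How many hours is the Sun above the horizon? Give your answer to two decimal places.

Solar declination: sin δ = sin ε · sin L_s = sin 25.19° × sin 181.8° = -0.01337, so δ = -0.766°.
cos h₀ = −tan ϕ · tan δ = −tan(-39.7°) × tan(-0.766°) = -0.0111, so h₀ = 1.5819 rad = 90.64°.
Daylight = 2h₀/(2π) × 24.66 h = (1.5819/π) × 24.66 = 12.42 h.

12.42 h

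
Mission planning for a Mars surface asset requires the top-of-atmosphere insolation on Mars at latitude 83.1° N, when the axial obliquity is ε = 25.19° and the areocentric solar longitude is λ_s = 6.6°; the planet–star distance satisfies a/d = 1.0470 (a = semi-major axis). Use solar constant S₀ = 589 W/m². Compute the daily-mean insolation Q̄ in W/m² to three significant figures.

sin δ = sin 25.19° × sin 6.6° = 0.04892, so δ = +2.804°.
cos H₀ = −tan(+83.1°) tan(+2.804°) = -0.4047, H₀ = 1.9875 rad.
Bracket: H₀ sin φ sin δ + cos φ cos δ sin H₀ = 1.9875×0.99276×0.04892 + 0.12014×0.99880×0.91443 = 0.096525 + 0.109728 = 0.206253.
Inverse-square distance factor (a/d)² = 1.0470² = 1.096209.
Q̄ = (S₀/π) × 1.096209 × [bracket] = (589/π) × 1.096209 × 0.206253 = 42.39 W/m².

Q̄ ≈ 42.4 W/m²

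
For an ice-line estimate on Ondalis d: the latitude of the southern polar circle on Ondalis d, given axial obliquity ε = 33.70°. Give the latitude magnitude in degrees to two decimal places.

56.30°

The polar circle is the lowest latitude that experiences at least one full rotation of continuous darkness at the northern-summer solstice; it lies at |ϕ| = 90° − ε = 90° − 33.70° = 56.30°.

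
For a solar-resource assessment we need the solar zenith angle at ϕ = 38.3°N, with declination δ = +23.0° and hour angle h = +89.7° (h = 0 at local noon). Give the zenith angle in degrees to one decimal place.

θ_z = 75.8°

cos θ_z = sin ϕ sin δ + cos ϕ cos δ cos h = 0.242167 + 0.003782 = 0.245949.
θ_z = arccos(0.245949) = 75.8°.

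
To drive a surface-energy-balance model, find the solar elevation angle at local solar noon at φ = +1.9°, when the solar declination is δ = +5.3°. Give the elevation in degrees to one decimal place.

86.6°

At local noon the hour angle is zero, so the zenith angle equals |φ − δ| = |+1.9° − (+5.300°)| = 3.400°.
Elevation = 90° − 3.400° = 86.6°.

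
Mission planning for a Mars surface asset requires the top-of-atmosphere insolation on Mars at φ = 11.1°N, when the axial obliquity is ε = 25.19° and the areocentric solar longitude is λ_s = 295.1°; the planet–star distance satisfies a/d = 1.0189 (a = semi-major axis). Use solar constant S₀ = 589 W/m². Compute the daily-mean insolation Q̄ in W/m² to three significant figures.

sin δ = sin 25.19° × sin 295.1° = -0.38543, so δ = -22.670°.
cos H₀ = −tan(+11.1°) tan(-22.670°) = 0.0819, H₀ = 1.4888 rad.
Bracket: H₀ sin φ sin δ + cos φ cos δ sin H₀ = 1.4888×0.19252×-0.38543 + 0.98129×0.92274×0.99664 = -0.110473 + 0.902433 = 0.791960.
Inverse-square distance factor (a/d)² = 1.0189² = 1.038157.
Q̄ = (S₀/π) × 1.038157 × [bracket] = (589/π) × 1.038157 × 0.791960 = 154.1 W/m².

Q̄ ≈ 154 W/m²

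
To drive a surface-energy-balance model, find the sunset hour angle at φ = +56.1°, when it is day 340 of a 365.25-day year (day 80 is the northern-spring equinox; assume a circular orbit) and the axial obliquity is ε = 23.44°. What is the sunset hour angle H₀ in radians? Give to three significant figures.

H₀ = 0.898 rad

Solar longitude: λ_s = 360° × (340 − 80)/365.25 = 256.263°.
sin δ = sin 23.44° × sin 256.263° = -0.38641, so δ = -22.731°.
cos H₀ = −tan φ · tan δ = −tan(+56.1°) × tan(-22.731°) = 0.6235, so H₀ = 0.8976 rad = 51.43°.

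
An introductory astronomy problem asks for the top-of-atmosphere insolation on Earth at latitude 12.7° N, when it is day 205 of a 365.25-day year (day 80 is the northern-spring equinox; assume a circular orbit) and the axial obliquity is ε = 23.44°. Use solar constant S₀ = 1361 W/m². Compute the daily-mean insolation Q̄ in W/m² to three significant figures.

Solar longitude: λ_s = 360° × (205 − 80)/365.25 = 123.203°.
sin δ = sin 23.44° × sin 123.203° = 0.33284, so δ = +19.441°.
cos H₀ = −tan(+12.7°) tan(+19.441°) = -0.0795, H₀ = 1.6504 rad.
Bracket: H₀ sin φ sin δ + cos φ cos δ sin H₀ = 1.6504×0.21985×0.33284 + 0.97553×0.94298×0.99683 = 0.120768 + 0.916989 = 1.037757.
Q̄ = (S₀/π) × [bracket] = (1361/π) × 1.037757 = 449.6 W/m².

Q̄ ≈ 450 W/m²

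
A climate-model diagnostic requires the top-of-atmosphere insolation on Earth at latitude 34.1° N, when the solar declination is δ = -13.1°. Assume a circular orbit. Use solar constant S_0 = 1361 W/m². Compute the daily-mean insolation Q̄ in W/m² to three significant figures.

cos h₀ = −tan(+34.1°) tan(-13.100°) = 0.1576, h₀ = 1.4126 rad.
Bracket: h₀ sin ϕ sin δ + cos ϕ cos δ sin h₀ = 1.4126×0.56064×-0.22665 + 0.82806×0.97398×0.98751 = -0.179498 + 0.796441 = 0.616943.
Q̄ = (S_0/π) × [bracket] = (1361/π) × 0.616943 = 267.3 W/m².

Q̄ ≈ 267 W/m²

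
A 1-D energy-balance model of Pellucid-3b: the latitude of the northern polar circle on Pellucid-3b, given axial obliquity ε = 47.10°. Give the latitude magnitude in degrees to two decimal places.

42.90°

The polar circle is the lowest latitude that experiences at least one full rotation of continuous daylight at the northern-summer solstice; it lies at |φ| = 90° − ε = 90° − 47.10° = 42.90°.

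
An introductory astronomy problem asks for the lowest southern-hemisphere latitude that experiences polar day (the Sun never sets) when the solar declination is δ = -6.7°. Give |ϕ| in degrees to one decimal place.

|ϕ| = 83.3°

Polar day requires cos h₀ = −tan ϕ tan δ ≤ −1, i.e. tan ϕ tan δ ≥ 1.
The boundary is |tan ϕ| · |tan δ| = 1, so |ϕ| = 90° − |δ| = 90° − 6.7° = 83.3° in the southern hemisphere.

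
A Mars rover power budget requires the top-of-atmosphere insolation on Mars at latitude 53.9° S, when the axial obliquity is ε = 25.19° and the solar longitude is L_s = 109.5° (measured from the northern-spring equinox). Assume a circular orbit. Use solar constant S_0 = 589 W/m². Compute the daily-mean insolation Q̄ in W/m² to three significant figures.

Solar declination: sin δ = sin ε · sin L_s = sin 25.19° × sin 109.5° = 0.40121, so δ = +23.654°.
cos h₀ = −tan(-53.9°) tan(+23.654°) = 0.6007, h₀ = 0.9265 rad.
Bracket: h₀ sin ϕ sin δ + cos ϕ cos δ sin h₀ = 0.9265×-0.80799×0.40121 + 0.58920×0.91599×0.79951 = -0.300347 + 0.431497 = 0.131150.
Q̄ = (S_0/π) × [bracket] = (589/π) × 0.131150 = 24.59 W/m².

Q̄ ≈ 24.6 W/m²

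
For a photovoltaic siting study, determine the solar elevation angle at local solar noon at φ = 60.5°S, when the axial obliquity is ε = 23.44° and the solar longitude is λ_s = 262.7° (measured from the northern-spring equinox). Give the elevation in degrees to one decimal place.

Solar declination: sin δ = sin ε · sin λ_s = sin 23.44° × sin 262.7° = -0.39456, so δ = -23.239°.
At local noon the hour angle is zero, so the zenith angle equals |φ − δ| = |-60.5° − (-23.239°)| = 37.261°.
Elevation = 90° − 37.261° = 52.7°.

52.7°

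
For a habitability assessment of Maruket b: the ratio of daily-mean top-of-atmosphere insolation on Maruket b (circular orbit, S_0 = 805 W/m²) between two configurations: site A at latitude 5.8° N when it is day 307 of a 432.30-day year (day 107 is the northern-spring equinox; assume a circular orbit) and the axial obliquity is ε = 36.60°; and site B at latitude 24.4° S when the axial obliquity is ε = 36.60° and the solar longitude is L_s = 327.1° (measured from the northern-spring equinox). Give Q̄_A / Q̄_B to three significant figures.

— Configuration A (ϕ=+5.8°):
Solar longitude: L_s = 360° × (307 − 107)/432.30 = 166.551°.
sin δ = sin 36.60° × sin 166.551° = 0.13867, so δ = +7.971°.
cos h₀ = −tan(+5.8°) tan(+7.971°) = -0.0142, h₀ = 1.5850 rad.
Bracket: h₀ sin ϕ sin δ + cos ϕ cos δ sin h₀ = 1.5850×0.10106×0.13867 + 0.99488×0.99034×0.99990 = 0.022212 + 0.985171 = 1.007383.
Q̄ = (S_0/π) × [bracket] = (805/π) × 1.007383 = 258.13 W/m².
— Configuration B (ϕ=-24.4°):
Solar declination: sin δ = sin ε · sin L_s = sin 36.60° × sin 327.1° = -0.32385, so δ = -18.896°.
cos h₀ = −tan(-24.4°) tan(-18.896°) = -0.1553, h₀ = 1.7267 rad.
Bracket: h₀ sin ϕ sin δ + cos ϕ cos δ sin h₀ = 1.7267×-0.41310×-0.32385 + 0.91068×0.94611×0.98787 = 0.231002 + 0.851152 = 1.082154.
Q̄ = (S_0/π) × [bracket] = (805/π) × 1.082154 = 277.29 W/m².
Ratio Q̄_A / Q̄_B = 258.13 / 277.29 = 0.9309.

Q̄_A / Q̄_B ≈ 0.931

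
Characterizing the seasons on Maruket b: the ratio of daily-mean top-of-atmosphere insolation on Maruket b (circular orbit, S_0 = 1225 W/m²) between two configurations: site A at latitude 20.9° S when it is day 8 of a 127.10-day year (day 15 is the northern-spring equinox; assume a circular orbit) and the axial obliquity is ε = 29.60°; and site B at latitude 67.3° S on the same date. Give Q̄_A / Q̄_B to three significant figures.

— Configuration A (ϕ=-20.9°):
Solar longitude: L_s = 360° × (8 − 15)/127.10 = -19.827°, i.e. -19.827° + 360° = 340.173°.
sin δ = sin 29.60° × sin 340.173° = -0.16754, so δ = -9.645°.
cos h₀ = −tan(-20.9°) tan(-9.645°) = -0.0649, h₀ = 1.6357 rad.
Bracket: h₀ sin ϕ sin δ + cos ϕ cos δ sin h₀ = 1.6357×-0.35674×-0.16754 + 0.93420×0.98587×0.99789 = 0.097763 + 0.919056 = 1.016819.
Q̄ = (S_0/π) × [bracket] = (1225/π) × 1.016819 = 396.49 W/m².
— Configuration B (ϕ=-67.3°):
cos h₀ = −tan(-67.3°) tan(-9.645°) = -0.4062, h₀ = 1.9891 rad.
Bracket: h₀ sin ϕ sin δ + cos ϕ cos δ sin h₀ = 1.9891×-0.92254×-0.16754 + 0.38591×0.98587×0.91376 = 0.307440 + 0.347646 = 0.655086.
Q̄ = (S_0/π) × [bracket] = (1225/π) × 0.655086 = 255.44 W/m².
Ratio Q̄_A / Q̄_B = 396.49 / 255.44 = 1.552.

Q̄_A / Q̄_B ≈ 1.55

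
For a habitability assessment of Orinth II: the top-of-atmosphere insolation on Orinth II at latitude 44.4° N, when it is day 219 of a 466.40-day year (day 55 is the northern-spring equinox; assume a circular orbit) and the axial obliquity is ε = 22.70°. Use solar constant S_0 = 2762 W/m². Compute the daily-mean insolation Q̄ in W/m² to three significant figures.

Solar longitude: L_s = 360° × (219 − 55)/466.40 = 126.587°.
sin δ = sin 22.70° × sin 126.587° = 0.30987, so δ = +18.051°.
cos h₀ = −tan(+44.4°) tan(+18.051°) = -0.3192, h₀ = 1.8956 rad.
Bracket: h₀ sin ϕ sin δ + cos ϕ cos δ sin h₀ = 1.8956×0.69966×0.30987 + 0.71447×0.95078×0.94770 = 0.410973 + 0.643776 = 1.054749.
Q̄ = (S_0/π) × [bracket] = (2762/π) × 1.054749 = 927.3 W/m².

Q̄ ≈ 927 W/m²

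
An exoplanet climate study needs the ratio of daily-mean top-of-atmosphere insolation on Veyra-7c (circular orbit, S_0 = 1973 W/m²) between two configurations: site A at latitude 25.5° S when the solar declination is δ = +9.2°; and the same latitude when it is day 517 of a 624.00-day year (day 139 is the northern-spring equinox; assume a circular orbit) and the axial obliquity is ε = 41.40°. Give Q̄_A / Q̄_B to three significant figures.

— Configuration A (ϕ=-25.5°):
cos h₀ = −tan(-25.5°) tan(+9.200°) = 0.0773, h₀ = 1.4935 rad.
Bracket: h₀ sin ϕ sin δ + cos ϕ cos δ sin h₀ = 1.4935×-0.43051×0.15988 + 0.90259×0.98714×0.99701 = -0.102798 + 0.888319 = 0.785521.
Q̄ = (S_0/π) × [bracket] = (1973/π) × 0.785521 = 493.33 W/m².
— Configuration B (ϕ=-25.5°):
Solar longitude: L_s = 360° × (517 − 139)/624.00 = 218.077°.
sin δ = sin 41.40° × sin 218.077° = -0.40784, so δ = -24.069°.
cos h₀ = −tan(-25.5°) tan(-24.069°) = -0.2131, h₀ = 1.7855 rad.
Bracket: h₀ sin ϕ sin δ + cos ϕ cos δ sin h₀ = 1.7855×-0.43051×-0.40784 + 0.90259×0.91305×0.97704 = 0.313497 + 0.805188 = 1.118685.
Q̄ = (S_0/π) × [bracket] = (1973/π) × 1.118685 = 702.56 W/m².
Ratio Q̄_A / Q̄_B = 493.33 / 702.56 = 0.7022.

Q̄_A / Q̄_B ≈ 0.702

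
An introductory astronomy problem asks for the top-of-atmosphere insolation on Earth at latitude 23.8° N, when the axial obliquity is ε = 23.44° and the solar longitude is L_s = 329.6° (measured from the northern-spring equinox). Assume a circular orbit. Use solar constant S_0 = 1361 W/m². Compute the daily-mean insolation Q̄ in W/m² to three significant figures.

Q̄ ≈ 335 W/m²

Solar declination: sin δ = sin ε · sin L_s = sin 23.44° × sin 329.6° = -0.20129, so δ = -11.613°.
cos h₀ = −tan(+23.8°) tan(-11.613°) = 0.0906, h₀ = 1.4800 rad.
Bracket: h₀ sin ϕ sin δ + cos ϕ cos δ sin h₀ = 1.4800×0.40355×-0.20129 + 0.91496×0.97953×0.99588 = -0.120221 + 0.892538 = 0.772317.
Q̄ = (S_0/π) × [bracket] = (1361/π) × 0.772317 = 334.6 W/m².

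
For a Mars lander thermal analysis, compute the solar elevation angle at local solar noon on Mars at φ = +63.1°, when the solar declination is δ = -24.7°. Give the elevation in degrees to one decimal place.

2.2°

At local noon the hour angle is zero, so the zenith angle equals |φ − δ| = |+63.1° − (-24.700°)| = 87.800°.
Elevation = 90° − 87.800° = 2.2°.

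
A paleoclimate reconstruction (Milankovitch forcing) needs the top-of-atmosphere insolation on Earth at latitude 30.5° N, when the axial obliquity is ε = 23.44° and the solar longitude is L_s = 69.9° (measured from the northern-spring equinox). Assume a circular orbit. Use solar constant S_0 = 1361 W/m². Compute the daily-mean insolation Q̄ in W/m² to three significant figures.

Solar declination: sin δ = sin ε · sin L_s = sin 23.44° × sin 69.9° = 0.37356, so δ = +21.935°.
cos h₀ = −tan(+30.5°) tan(+21.935°) = -0.2372, h₀ = 1.8103 rad.
Bracket: h₀ sin ϕ sin δ + cos ϕ cos δ sin h₀ = 1.8103×0.50754×0.37356 + 0.86163×0.92761×0.97146 = 0.343227 + 0.776446 = 1.119673.
Q̄ = (S_0/π) × [bracket] = (1361/π) × 1.119673 = 485.1 W/m².

Q̄ ≈ 485 W/m²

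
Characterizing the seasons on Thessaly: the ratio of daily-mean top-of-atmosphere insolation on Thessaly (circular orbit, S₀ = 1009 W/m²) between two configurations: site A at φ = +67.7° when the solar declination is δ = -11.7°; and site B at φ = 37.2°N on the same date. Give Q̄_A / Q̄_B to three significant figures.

— Configuration A (φ=+67.7°):
cos H₀ = −tan(+67.7°) tan(-11.700°) = 0.5049, H₀ = 1.0415 rad.
Bracket: H₀ sin φ sin δ + cos φ cos δ sin H₀ = 1.0415×0.92521×-0.20279 + 0.37946×0.97922×0.86316 = -0.195410 + 0.320729 = 0.125319.
Q̄ = (S₀/π) × [bracket] = (1009/π) × 0.125319 = 40.249 W/m².
— Configuration B (φ=+37.2°):
cos H₀ = −tan(+37.2°) tan(-11.700°) = 0.1572, H₀ = 1.4130 rad.
Bracket: H₀ sin φ sin δ + cos φ cos δ sin H₀ = 1.4130×0.60460×-0.20279 + 0.79653×0.97922×0.98757 = -0.173243 + 0.770283 = 0.597040.
Q̄ = (S₀/π) × [bracket] = (1009/π) × 0.597040 = 191.75 W/m².
Ratio Q̄_A / Q̄_B = 40.249 / 191.75 = 0.2099.

Q̄_A / Q̄_B ≈ 0.210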